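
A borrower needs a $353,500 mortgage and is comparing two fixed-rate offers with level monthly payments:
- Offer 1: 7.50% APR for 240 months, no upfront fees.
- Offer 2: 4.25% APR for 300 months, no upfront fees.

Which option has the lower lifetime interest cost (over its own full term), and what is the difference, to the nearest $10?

Offer 1: monthly rate = 7.5%/12 = 0.0062500; payment = 353,500 × 0.0062500 / (1 − (1+0.0062500)^−240) = $2,847.77.
Total interest on Offer 1 = 240 × $2,847.77 − $353,500 = $329,964.80.
Offer 2: monthly rate = 4.25%/12 = 0.0035417; payment = 353,500 × 0.0035417 / (1 − (1+0.0035417)^−300) = $1,915.04.
Total interest on Offer 2 = 300 × $1,915.04 − $353,500 = $221,012.00.
Offer 2 is lower by $108,952.80.

Offer 2 by $108,950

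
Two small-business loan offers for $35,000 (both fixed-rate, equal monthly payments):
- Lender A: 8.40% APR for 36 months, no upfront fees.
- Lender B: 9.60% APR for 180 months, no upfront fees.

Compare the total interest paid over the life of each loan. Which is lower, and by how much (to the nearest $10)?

Lender A by $26,450

Lender A: at 8.40% the monthly rate is 0.0070000, so the payment is 35,000 × 0.0070000 / (1 − 1.0070000^−36) = $1,103.24.
Total interest on Lender A = 36 × $1,103.24 − $35,000 = $4,716.64.
Lender B: at 9.60% the monthly rate is 0.0080000, so the payment is 35,000 × 0.0080000 / (1 − 1.0080000^−180) = $367.59.
Total interest on Lender B = 180 × $367.59 − $35,000 = $31,166.20.
Lender A is lower by $26,449.56.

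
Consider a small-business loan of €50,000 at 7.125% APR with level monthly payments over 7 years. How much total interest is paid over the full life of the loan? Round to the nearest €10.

At 7.125% the monthly rate is 0.0059375, so the payment is 50,000 × 0.0059375 / (1 − 1.0059375^−84) = €757.69.
Total paid = 84 × €757.69 = €63,645.96; interest = €63,645.96 − €50,000 = €13,645.96.

€13,650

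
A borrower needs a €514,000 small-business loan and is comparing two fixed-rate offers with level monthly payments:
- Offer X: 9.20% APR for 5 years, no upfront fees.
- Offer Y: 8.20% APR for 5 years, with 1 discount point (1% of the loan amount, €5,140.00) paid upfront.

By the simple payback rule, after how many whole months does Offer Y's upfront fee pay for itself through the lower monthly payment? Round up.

Offer X: at 9.20% the monthly rate is 0.0076667, so the payment is 514,000 × 0.0076667 / (1 − 1.0076667^−60) = €10,719.76.
Offer Y: at 8.20% the monthly rate is 0.0068333, so the payment is 514,000 × 0.0068333 / (1 − 1.0068333^−60) = €10,471.33.
Monthly savings = €10,719.76 − €10,471.33 = €248.43.
Break-even = €5,140.00 / €248.43 = 20.69 → 21 months.

21 months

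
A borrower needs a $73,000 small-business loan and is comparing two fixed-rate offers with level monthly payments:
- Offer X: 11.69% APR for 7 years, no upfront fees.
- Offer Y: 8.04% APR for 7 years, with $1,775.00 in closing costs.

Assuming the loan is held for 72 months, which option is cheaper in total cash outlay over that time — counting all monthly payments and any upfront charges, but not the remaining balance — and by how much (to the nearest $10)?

Offer Y by $8,110

Offer X: at 11.69% the monthly rate is 0.0097417, so the payment is 73,000 × 0.0097417 / (1 − 1.0097417^−84) = $1,276.58.
Offer Y: monthly rate = 8.04%/12 = 0.0067000; payment = 73,000 × 0.0067000 / (1 − (1+0.0067000)^−84) = $1,139.25.
Over 72 months: Offer X costs 72 × $1,276.58 = $91,913.76; Offer Y costs 72 × $1,139.25 + $1,775.00 = $83,801.00.
Offer Y is cheaper by $91,913.76 − $83,801.00 = $8,112.76.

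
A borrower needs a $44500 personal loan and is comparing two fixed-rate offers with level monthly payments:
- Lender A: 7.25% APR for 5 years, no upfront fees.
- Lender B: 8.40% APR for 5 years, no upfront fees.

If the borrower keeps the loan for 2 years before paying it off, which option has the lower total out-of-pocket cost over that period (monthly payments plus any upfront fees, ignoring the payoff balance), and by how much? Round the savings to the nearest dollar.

Lender A: at 7.25% the monthly rate is 0.0060417, so the payment is 44,500 × 0.0060417 / (1 − 1.0060417^−60) = $886.41.
Lender B: at 8.40% the monthly rate is 0.0070000, so the payment is 44,500 × 0.0070000 / (1 − 1.0070000^−60) = $910.84.
Over 24 months: Lender A costs 24 × $886.41 = $21,273.84; Lender B costs 24 × $910.84 = $21,860.16.
Lender A is cheaper by $21,860.16 − $21,273.84 = $586.32.

Lender A by $586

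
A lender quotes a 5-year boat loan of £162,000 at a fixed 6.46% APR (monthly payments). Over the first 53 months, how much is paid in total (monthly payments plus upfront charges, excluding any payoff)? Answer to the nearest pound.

Monthly rate = 6.46%/12 = 0.0053833; payment = 162,000 × 0.0053833 / (1 − (1+0.0053833)^−60) = £3,166.68.
Total outlay = 53 × £3,166.68 = £167,834.04.

£167,834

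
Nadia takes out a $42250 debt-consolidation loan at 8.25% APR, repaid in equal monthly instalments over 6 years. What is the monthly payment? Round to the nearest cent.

Monthly rate = 8.25%/12 = 0.0068750; payment = 42,250 × 0.0068750 / (1 − (1+0.0068750)^−72) = $745.95.

$745.95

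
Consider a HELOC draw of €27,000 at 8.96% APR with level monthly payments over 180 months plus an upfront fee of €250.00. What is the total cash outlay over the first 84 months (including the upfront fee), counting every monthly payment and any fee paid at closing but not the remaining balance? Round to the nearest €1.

At 8.96% the monthly rate is 0.0074667, so the payment is 27,000 × 0.0074667 / (1 − 1.0074667^−180) = €273.21.
Total outlay = 84 × €273.21 + €250.00 = €23,199.64.

€23,200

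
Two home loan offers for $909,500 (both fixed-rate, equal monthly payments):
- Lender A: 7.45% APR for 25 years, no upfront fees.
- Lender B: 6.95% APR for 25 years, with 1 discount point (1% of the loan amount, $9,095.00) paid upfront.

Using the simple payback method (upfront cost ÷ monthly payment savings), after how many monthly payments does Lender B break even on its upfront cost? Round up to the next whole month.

Lender A: at 7.45% the monthly rate is 0.0062083, so the payment is 909,500 × 0.0062083 / (1 − 1.0062083^−300) = $6,691.57.
Lender B: at 6.95% the monthly rate is 0.0057917, so the payment is 909,500 × 0.0057917 / (1 − 1.0057917^−300) = $6,399.18.
Monthly savings = $6,691.57 − $6,399.18 = $292.39.
Break-even = $9,095.00 / $292.39 = 31.11 → 32 months.

32 months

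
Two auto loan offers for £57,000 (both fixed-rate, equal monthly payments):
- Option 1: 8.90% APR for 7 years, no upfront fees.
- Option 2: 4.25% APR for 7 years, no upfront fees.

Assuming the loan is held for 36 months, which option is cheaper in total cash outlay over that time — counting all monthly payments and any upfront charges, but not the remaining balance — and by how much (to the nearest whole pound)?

Option 2 by £4,626

Option 1: monthly rate = 8.9%/12 = 0.0074167; payment = 57,000 × 0.0074167 / (1 − (1+0.0074167)^−84) = £914.19.
Option 2: at 4.25% the monthly rate is 0.0035417, so the payment is 57,000 × 0.0035417 / (1 − 1.0035417^−84) = £785.70.
Over 36 months: Option 1 costs 36 × £914.19 = £32,910.84; Option 2 costs 36 × £785.70 = £28,285.20.
Option 2 is cheaper by £32,910.84 − £28,285.20 = £4,625.64.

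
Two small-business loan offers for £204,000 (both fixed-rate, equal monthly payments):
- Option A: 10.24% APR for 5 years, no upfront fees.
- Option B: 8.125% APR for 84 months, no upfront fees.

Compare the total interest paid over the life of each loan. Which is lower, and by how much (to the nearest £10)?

Option A by £6,640

Option A: monthly rate = 10.24%/12 = 0.0085333; payment = 204,000 × 0.0085333 / (1 − (1+0.0085333)^−60) = £4,358.53.
Total interest on Option A = 60 × £4,358.53 − £204,000 = £57,511.80.
Option B: monthly rate = 8.125%/12 = 0.0067708; payment = 204,000 × 0.0067708 / (1 − (1+0.0067708)^−84) = £3,192.31.
Total interest on Option B = 84 × £3,192.31 − £204,000 = £64,154.04.
Option A is lower by £6,642.24.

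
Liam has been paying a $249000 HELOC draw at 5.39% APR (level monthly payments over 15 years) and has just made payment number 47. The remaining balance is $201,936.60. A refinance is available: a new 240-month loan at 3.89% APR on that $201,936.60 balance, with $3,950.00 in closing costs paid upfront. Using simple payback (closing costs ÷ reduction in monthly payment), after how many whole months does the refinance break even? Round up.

5 months

Current payment = 249,000 × 5.39%/12 / (1 − (1+0.0044917)^−180) = $2,020.03.
Refinanced payment = 201,936.60 × 0.0032417 / (1 − (1+0.0032417)^−240) = $1,212.02.
Monthly savings = $2,020.03 − $1,212.02 = $808.01.
Break-even = $3,950.00 / $808.01 = 4.89 → 5 months.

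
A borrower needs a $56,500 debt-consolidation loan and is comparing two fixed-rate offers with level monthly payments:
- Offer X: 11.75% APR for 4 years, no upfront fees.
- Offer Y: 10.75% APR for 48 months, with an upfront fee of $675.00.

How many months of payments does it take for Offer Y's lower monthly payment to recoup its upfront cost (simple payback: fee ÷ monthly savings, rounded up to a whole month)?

25 months

Offer X: at 11.75% the monthly rate is 0.0097917, so the payment is 56,500 × 0.0097917 / (1 − 1.0097917^−48) = $1,480.94.
Offer Y: at 10.75% the monthly rate is 0.0089583, so the payment is 56,500 × 0.0089583 / (1 − 1.0089583^−48) = $1,453.42.
Monthly savings = $1,480.94 − $1,453.42 = $27.52.
Break-even = $675.00 / $27.52 = 24.53 → 25 months.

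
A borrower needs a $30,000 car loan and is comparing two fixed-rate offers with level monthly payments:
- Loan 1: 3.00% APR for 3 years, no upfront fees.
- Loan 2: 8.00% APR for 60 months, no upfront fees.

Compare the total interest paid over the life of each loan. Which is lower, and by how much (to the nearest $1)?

Loan 1 by $5,090

Loan 1: monthly rate = 3%/12 = 0.0025000; payment = 30,000 × 0.0025000 / (1 − (1+0.0025000)^−36) = $872.44.
Total interest on Loan 1 = 36 × $872.44 − $30,000 = $1,407.84.
Loan 2: monthly rate = 8%/12 = 0.0066667; payment = 30,000 × 0.0066667 / (1 − (1+0.0066667)^−60) = $608.29.
Total interest on Loan 2 = 60 × $608.29 − $30,000 = $6,497.40.
Loan 1 is lower by $5,089.56.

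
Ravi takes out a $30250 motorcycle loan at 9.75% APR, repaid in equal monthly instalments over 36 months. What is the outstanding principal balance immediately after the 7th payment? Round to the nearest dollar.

With monthly rate i = 9.75%/12 = 0.0081250, the balance after k of n payments is P · [(1+i)^n − (1+i)^k] / [(1+i)^n − 1].
(1+0.0081250)^36 = 1.33819022 and (1+0.0081250)^7 = 1.05828025, so the balance is 30,250 × (1.33819022 − 1.05828025) / (1.33819022 − 1) = $25,037.02.

$25,037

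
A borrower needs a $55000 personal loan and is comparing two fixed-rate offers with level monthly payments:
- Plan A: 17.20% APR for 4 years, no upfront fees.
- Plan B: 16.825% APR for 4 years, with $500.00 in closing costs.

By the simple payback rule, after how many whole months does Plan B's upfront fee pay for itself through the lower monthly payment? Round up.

47 months

Plan A: monthly rate = 17.2%/12 = 0.0143333; payment = 55,000 × 0.0143333 / (1 − (1+0.0143333)^−48) = $1,592.72.
Plan B: at 16.825% the monthly rate is 0.0140208, so the payment is 55,000 × 0.0140208 / (1 − 1.0140208^−48) = $1,582.05.
Monthly savings = $1,592.72 − $1,582.05 = $10.67.
Break-even = $500.00 / $10.67 = 46.86 → 47 months.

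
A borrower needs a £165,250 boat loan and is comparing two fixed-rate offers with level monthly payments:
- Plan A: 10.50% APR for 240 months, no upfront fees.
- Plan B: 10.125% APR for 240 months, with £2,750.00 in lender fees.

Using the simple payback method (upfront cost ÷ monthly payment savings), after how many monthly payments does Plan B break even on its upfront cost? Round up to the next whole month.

Plan A: at 10.50% the monthly rate is 0.0087500, so the payment is 165,250 × 0.0087500 / (1 − 1.0087500^−240) = £1,649.82.
Plan B: monthly rate = 10.125%/12 = 0.0084375; payment = 165,250 × 0.0084375 / (1 − (1+0.0084375)^−240) = £1,608.41.
Monthly savings = £1,649.82 − £1,608.41 = £41.41.
Break-even = £2,750.00 / £41.41 = 66.41 → 67 months.

67 months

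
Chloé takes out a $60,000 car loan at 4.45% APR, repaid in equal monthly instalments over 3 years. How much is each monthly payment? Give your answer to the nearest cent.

At 4.45% the monthly rate is 0.0037083, so the payment is 60,000 × 0.0037083 / (1 − 1.0037083^−36) = $1,783.48.

$1,783.48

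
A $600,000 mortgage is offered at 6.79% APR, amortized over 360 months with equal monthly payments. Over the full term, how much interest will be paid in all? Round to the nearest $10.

Monthly rate = 6.79%/12 = 0.0056583; payment = 600,000 × 0.0056583 / (1 − (1+0.0056583)^−360) = $3,907.56.
Total paid = 360 × $3,907.56 = $1,406,721.60; interest = $1,406,721.60 − $600,000 = $806,721.60.

$806,720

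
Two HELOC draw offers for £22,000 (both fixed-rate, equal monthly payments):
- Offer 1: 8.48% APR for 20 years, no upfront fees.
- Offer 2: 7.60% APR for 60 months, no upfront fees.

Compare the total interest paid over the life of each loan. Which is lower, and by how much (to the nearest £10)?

Offer 2 by £19,240

Offer 1: monthly rate = 8.48%/12 = 0.0070667; payment = 22,000 × 0.0070667 / (1 − (1+0.0070667)^−240) = £190.64.
Total interest on Offer 1 = 240 × £190.64 − £22,000 = £23,753.60.
Offer 2: at 7.60% the monthly rate is 0.0063333, so the payment is 22,000 × 0.0063333 / (1 − 1.0063333^−60) = £441.88.
Total interest on Offer 2 = 60 × £441.88 − £22,000 = £4,512.80.
Offer 2 is lower by £19,240.80.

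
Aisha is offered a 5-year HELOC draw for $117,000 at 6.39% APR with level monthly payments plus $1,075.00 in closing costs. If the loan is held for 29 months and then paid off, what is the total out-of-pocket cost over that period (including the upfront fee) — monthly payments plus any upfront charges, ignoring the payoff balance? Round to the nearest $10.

Monthly rate = 6.39%/12 = 0.0053250; payment = 117,000 × 0.0053250 / (1 − (1+0.0053250)^−60) = $2,283.22.
Total outlay = 29 × $2,283.22 + $1,075.00 = $67,288.38.

$67,290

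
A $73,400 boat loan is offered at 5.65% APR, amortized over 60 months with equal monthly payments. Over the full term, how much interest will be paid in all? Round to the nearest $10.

$11,030

At 5.65% the monthly rate is 0.0047083, so the payment is 73,400 × 0.0047083 / (1 − 1.0047083^−60) = $1,407.11.
Total paid = 60 × $1,407.11 = $84,426.60; interest = $84,426.60 − $73,400 = $11,026.60.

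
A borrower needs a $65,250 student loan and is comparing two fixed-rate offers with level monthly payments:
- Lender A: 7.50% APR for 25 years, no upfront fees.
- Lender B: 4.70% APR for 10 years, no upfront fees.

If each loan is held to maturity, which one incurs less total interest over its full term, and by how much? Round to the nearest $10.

Lender A: at 7.50% the monthly rate is 0.0062500, so the payment is 65,250 × 0.0062500 / (1 − 1.0062500^−300) = $482.19.
Total interest on Lender A = 300 × $482.19 − $65,250 = $79,407.00.
Lender B: monthly rate = 4.7%/12 = 0.0039167; payment = 65,250 × 0.0039167 / (1 − (1+0.0039167)^−120) = $682.55.
Total interest on Lender B = 120 × $682.55 − $65,250 = $16,656.00.
Lender B is lower by $62,751.00.

Lender B by $62,750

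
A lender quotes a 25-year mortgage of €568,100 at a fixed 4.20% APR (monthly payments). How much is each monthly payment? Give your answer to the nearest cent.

At 4.20% the monthly rate is 0.0035000, so the payment is 568,100 × 0.0035000 / (1 − 1.0035000^−300) = €3,061.73.

€3,061.73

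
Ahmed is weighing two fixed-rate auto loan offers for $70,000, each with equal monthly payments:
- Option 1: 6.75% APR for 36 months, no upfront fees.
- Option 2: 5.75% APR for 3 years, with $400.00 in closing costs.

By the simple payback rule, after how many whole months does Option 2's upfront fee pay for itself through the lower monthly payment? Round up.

Option 1: monthly rate = 6.75%/12 = 0.0056250; payment = 70,000 × 0.0056250 / (1 − (1+0.0056250)^−36) = $2,153.40.
Option 2: monthly rate = 5.75%/12 = 0.0047917; payment = 70,000 × 0.0047917 / (1 − (1+0.0047917)^−36) = $2,121.62.
Monthly savings = $2,153.40 − $2,121.62 = $31.78.
Break-even = $400.00 / $31.78 = 12.59 → 13 months.

13 months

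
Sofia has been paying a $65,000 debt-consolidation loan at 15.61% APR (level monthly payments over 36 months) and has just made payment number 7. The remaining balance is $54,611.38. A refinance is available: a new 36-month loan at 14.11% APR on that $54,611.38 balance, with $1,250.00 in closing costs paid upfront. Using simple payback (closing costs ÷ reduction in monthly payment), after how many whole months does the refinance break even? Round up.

Current payment = 65,000 × 15.61%/12 / (1 − (1+0.0130083)^−36) = $2,272.71.
Refinanced payment = 54,611.38 × 0.0117583 / (1 − (1+0.0117583)^−36) = $1,869.41.
Monthly savings = $2,272.71 − $1,869.41 = $403.30.
Break-even = $1,250.00 / $403.30 = 3.10 → 4 months.

4 months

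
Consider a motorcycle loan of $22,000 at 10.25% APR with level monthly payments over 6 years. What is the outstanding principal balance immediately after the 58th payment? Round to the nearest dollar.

$5,393

With monthly rate i = 10.25%/12 = 0.0085417, the balance after k of n payments is P · [(1+i)^n − (1+i)^k] / [(1+i)^n − 1].
(1+0.0085417)^72 = 1.84483215 and (1+0.0085417)^58 = 1.63773272, so the balance is 22,000 × (1.84483215 − 1.63773272) / (1.84483215 − 1) = $5,393.01.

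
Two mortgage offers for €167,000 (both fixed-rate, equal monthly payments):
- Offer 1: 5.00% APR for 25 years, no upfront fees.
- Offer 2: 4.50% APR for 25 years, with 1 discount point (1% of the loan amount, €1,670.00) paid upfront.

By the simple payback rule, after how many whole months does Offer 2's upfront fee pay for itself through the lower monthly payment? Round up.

Offer 1: monthly rate = 5%/12 = 0.0041667; payment = 167,000 × 0.0041667 / (1 − (1+0.0041667)^−300) = €976.27.
Offer 2: monthly rate = 4.5%/12 = 0.0037500; payment = 167,000 × 0.0037500 / (1 − (1+0.0037500)^−300) = €928.24.
Monthly savings = €976.27 − €928.24 = €48.03.
Break-even = €1,670.00 / €48.03 = 34.77 → 35 months.

35 months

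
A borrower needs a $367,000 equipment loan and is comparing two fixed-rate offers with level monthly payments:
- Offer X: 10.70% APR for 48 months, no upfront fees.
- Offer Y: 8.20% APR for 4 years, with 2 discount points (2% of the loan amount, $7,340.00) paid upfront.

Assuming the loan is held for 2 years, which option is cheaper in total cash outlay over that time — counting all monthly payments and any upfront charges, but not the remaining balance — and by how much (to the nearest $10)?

Offer X: at 10.70% the monthly rate is 0.0089167, so the payment is 367,000 × 0.0089167 / (1 − 1.0089167^−48) = $9,431.93.
Offer Y: monthly rate = 8.2%/12 = 0.0068333; payment = 367,000 × 0.0068333 / (1 − (1+0.0068333)^−48) = $8,994.04.
Over 24 months: Offer X costs 24 × $9,431.93 = $226,366.32; Offer Y costs 24 × $8,994.04 + $7,340.00 = $223,196.96.
Offer Y is cheaper by $226,366.32 − $223,196.96 = $3,169.36.

Offer Y by $3,170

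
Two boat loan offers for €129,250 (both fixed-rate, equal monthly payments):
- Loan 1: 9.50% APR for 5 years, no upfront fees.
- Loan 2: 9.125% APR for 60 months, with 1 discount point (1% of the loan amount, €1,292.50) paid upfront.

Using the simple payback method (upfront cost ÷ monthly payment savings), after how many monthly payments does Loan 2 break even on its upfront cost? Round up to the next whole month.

55 months

Loan 1: monthly rate = 9.5%/12 = 0.0079167; payment = 129,250 × 0.0079167 / (1 − (1+0.0079167)^−60) = €2,714.49.
Loan 2: at 9.125% the monthly rate is 0.0076042, so the payment is 129,250 × 0.0076042 / (1 − 1.0076042^−60) = €2,690.87.
Monthly savings = €2,714.49 − €2,690.87 = €23.62.
Break-even = €1,292.50 / €23.62 = 54.72 → 55 months.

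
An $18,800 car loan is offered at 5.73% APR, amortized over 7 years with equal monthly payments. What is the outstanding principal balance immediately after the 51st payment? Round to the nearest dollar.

$8,293

With monthly rate i = 5.73%/12 = 0.0047750, the balance after k of n payments is P · [(1+i)^n − (1+i)^k] / [(1+i)^n − 1].
(1+0.0047750)^84 = 1.49204164 and (1+0.0047750)^51 = 1.27499904, so the balance is 18,800 × (1.49204164 − 1.27499904) / (1.49204164 − 1) = $8,292.80.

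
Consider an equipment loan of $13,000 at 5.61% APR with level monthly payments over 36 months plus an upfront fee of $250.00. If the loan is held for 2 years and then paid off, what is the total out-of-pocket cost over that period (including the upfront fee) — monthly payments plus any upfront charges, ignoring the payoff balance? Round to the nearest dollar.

At 5.61% the monthly rate is 0.0046750, so the payment is 13,000 × 0.0046750 / (1 − 1.0046750^−36) = $393.19.
Total outlay = 24 × $393.19 + $250.00 = $9,686.56.

$9,687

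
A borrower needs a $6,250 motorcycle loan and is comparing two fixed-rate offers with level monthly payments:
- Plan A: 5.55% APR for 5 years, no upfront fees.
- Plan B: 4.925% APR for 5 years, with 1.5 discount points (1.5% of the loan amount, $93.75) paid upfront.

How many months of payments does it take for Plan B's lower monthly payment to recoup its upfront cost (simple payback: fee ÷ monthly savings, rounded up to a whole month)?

Plan A: monthly rate = 5.55%/12 = 0.0046250; payment = 6,250 × 0.0046250 / (1 − (1+0.0046250)^−60) = $119.53.
Plan B: monthly rate = 4.925%/12 = 0.0041042; payment = 6,250 × 0.0041042 / (1 − (1+0.0041042)^−60) = $117.73.
Monthly savings = $119.53 − $117.73 = $1.80.
Break-even = $93.75 / $1.80 = 52.08 → 53 months.

53 months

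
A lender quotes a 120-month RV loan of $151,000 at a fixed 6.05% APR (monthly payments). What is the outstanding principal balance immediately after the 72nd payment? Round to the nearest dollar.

With monthly rate i = 6.05%/12 = 0.0050417, the balance after k of n payments is P · [(1+i)^n − (1+i)^k] / [(1+i)^n − 1].
(1+0.0050417)^120 = 1.82847082 and (1+0.0050417)^72 = 1.43632534, so the balance is 151,000 × (1.82847082 − 1.43632534) / (1.82847082 − 1) = $71,473.81.

$71,474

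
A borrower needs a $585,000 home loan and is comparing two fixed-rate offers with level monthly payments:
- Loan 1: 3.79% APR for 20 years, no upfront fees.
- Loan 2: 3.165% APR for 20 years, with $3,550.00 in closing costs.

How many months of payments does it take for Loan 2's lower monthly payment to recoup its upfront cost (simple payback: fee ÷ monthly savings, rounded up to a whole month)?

Loan 1: at 3.79% the monthly rate is 0.0031583, so the payment is 585,000 × 0.0031583 / (1 − 1.0031583^−240) = $3,480.59.
Loan 2: at 3.165% the monthly rate is 0.0026375, so the payment is 585,000 × 0.0026375 / (1 − 1.0026375^−240) = $3,292.93.
Monthly savings = $3,480.59 − $3,292.93 = $187.66.
Break-even = $3,550.00 / $187.66 = 18.92 → 19 months.

19 months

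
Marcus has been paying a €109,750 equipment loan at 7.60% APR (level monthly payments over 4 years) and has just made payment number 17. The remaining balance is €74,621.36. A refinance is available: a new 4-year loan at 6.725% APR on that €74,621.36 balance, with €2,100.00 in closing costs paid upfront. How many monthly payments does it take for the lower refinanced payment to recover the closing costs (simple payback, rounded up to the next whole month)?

Current payment = 109,750 × 7.6%/12 / (1 − (1+0.0063333)^−48) = €2,658.76.
Refinanced payment = 74,621.36 × 0.0056042 / (1 − (1+0.0056042)^−48) = €1,777.40.
Monthly savings = €2,658.76 − €1,777.40 = €881.36.
Break-even = €2,100.00 / €881.36 = 2.38 → 3 months.

3 months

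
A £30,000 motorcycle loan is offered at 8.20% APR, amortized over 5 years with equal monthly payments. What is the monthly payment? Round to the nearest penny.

Monthly rate = 8.2%/12 = 0.0068333; payment = 30,000 × 0.0068333 / (1 − (1+0.0068333)^−60) = £611.17.

£611.17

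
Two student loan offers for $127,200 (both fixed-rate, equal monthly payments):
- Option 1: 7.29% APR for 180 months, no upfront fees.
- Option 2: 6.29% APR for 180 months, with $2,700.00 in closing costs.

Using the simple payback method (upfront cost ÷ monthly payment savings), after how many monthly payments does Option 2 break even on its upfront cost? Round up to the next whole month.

39 months

Option 1: at 7.29% the monthly rate is 0.0060750, so the payment is 127,200 × 0.0060750 / (1 − 1.0060750^−180) = $1,164.03.
Option 2: at 6.29% the monthly rate is 0.0052417, so the payment is 127,200 × 0.0052417 / (1 − 1.0052417^−180) = $1,093.42.
Monthly savings = $1,164.03 − $1,093.42 = $70.61.
Break-even = $2,700.00 / $70.61 = 38.24 → 39 months.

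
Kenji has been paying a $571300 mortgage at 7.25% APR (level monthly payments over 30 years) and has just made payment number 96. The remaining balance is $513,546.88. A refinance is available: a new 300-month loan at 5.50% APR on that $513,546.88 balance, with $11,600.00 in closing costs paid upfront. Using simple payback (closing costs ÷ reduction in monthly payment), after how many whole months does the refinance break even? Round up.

16 months

Current payment = 571,300 × 7.25%/12 / (1 − (1+0.0060417)^−360) = $3,897.27.
Refinanced payment = 513,546.88 × 0.0045833 / (1 − (1+0.0045833)^−300) = $3,153.63.
Monthly savings = $3,897.27 − $3,153.63 = $743.64.
Break-even = $11,600.00 / $743.64 = 15.60 → 16 months.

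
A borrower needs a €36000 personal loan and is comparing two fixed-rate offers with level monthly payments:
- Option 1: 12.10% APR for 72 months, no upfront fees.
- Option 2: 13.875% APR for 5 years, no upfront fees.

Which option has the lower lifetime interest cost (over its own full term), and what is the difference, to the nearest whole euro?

Option 2 by €689

Option 1: at 12.10% the monthly rate is 0.0100833, so the payment is 36,000 × 0.0100833 / (1 − 1.0100833^−72) = €705.68.
Total interest on Option 1 = 72 × €705.68 − €36,000 = €14,808.96.
Option 2: at 13.875% the monthly rate is 0.0115625, so the payment is 36,000 × 0.0115625 / (1 − 1.0115625^−60) = €835.33.
Total interest on Option 2 = 60 × €835.33 − €36,000 = €14,119.80.
Option 2 is lower by €689.16.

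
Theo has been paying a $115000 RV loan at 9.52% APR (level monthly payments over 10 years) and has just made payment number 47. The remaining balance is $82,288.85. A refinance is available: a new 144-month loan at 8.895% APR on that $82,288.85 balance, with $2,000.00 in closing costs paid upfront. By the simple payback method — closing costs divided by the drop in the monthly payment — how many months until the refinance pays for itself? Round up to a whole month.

4 months

Current payment = 115,000 × 9.52%/12 / (1 − (1+0.0079333)^−120) = $1,489.33.
Refinanced payment = 82,288.85 × 0.0074125 / (1 − (1+0.0074125)^−144) = $931.61.
Monthly savings = $1,489.33 − $931.61 = $557.72.
Break-even = $2,000.00 / $557.72 = 3.59 → 4 months.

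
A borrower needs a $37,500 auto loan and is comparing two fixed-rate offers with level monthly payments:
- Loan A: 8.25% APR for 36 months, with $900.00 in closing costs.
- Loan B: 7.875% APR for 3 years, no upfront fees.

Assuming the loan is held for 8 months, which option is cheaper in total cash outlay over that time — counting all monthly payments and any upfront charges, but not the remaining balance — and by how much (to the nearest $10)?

Loan B by $950

Loan A: monthly rate = 8.25%/12 = 0.0068750; payment = 37,500 × 0.0068750 / (1 − (1+0.0068750)^−36) = $1,179.44.
Loan B: at 7.875% the monthly rate is 0.0065625, so the payment is 37,500 × 0.0065625 / (1 − 1.0065625^−36) = $1,172.95.
Over 8 months: Loan A costs 8 × $1,179.44 + $900.00 = $10,335.52; Loan B costs 8 × $1,172.95 = $9,383.60.
Loan B is cheaper by $10,335.52 − $9,383.60 = $951.92.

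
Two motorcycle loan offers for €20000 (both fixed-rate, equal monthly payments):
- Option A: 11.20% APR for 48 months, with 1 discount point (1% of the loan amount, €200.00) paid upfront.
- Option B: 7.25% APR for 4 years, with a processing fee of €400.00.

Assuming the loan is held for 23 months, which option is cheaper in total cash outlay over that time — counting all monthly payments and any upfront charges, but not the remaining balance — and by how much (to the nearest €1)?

Option B by €665

Option A: at 11.20% the monthly rate is 0.0093333, so the payment is 20,000 × 0.0093333 / (1 − 1.0093333^−48) = €518.86.
Option B: monthly rate = 7.25%/12 = 0.0060417; payment = 20,000 × 0.0060417 / (1 − (1+0.0060417)^−48) = €481.25.
Over 23 months: Option A costs 23 × €518.86 + €200.00 = €12,133.78; Option B costs 23 × €481.25 + €400.00 = €11,468.75.
Option B is cheaper by €12,133.78 − €11,468.75 = €665.03.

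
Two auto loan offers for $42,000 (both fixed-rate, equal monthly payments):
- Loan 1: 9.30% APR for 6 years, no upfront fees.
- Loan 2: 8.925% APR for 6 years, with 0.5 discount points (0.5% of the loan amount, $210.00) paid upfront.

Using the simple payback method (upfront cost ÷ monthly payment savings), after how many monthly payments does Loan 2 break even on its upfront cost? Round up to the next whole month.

Loan 1: monthly rate = 9.3%/12 = 0.0077500; payment = 42,000 × 0.0077500 / (1 − (1+0.0077500)^−72) = $763.34.
Loan 2: at 8.925% the monthly rate is 0.0074375, so the payment is 42,000 × 0.0074375 / (1 − 1.0074375^−72) = $755.51.
Monthly savings = $763.34 − $755.51 = $7.83.
Break-even = $210.00 / $7.83 = 26.82 → 27 months.

27 months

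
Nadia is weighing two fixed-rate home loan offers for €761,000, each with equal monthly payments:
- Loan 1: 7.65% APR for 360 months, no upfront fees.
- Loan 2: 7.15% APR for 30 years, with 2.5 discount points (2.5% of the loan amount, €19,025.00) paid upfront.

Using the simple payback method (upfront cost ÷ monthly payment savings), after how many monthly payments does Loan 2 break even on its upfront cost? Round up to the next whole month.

74 months

Loan 1: monthly rate = 7.65%/12 = 0.0063750; payment = 761,000 × 0.0063750 / (1 − (1+0.0063750)^−360) = €5,399.40.
Loan 2: at 7.15% the monthly rate is 0.0059583, so the payment is 761,000 × 0.0059583 / (1 − 1.0059583^−360) = €5,139.85.
Monthly savings = €5,399.40 − €5,139.85 = €259.55.
Break-even = €19,025.00 / €259.55 = 73.30 → 74 months.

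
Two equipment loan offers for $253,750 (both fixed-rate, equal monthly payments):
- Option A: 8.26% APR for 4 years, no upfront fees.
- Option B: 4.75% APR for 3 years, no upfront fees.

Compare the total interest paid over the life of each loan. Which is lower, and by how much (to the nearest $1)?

Option A: at 8.26% the monthly rate is 0.0068833, so the payment is 253,750 × 0.0068833 / (1 − 1.0068833^−48) = $6,225.79.
Total interest on Option A = 48 × $6,225.79 − $253,750 = $45,087.92.
Option B: monthly rate = 4.75%/12 = 0.0039583; payment = 253,750 × 0.0039583 / (1 − (1+0.0039583)^−36) = $7,576.67.
Total interest on Option B = 36 × $7,576.67 − $253,750 = $19,010.12.
Option B is lower by $26,077.80.

Option B by $26,078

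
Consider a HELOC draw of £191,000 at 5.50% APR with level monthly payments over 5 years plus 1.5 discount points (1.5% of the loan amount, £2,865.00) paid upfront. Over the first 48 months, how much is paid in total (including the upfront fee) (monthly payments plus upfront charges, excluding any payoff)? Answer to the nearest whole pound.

Monthly rate = 5.5%/12 = 0.0045833; payment = 191,000 × 0.0045833 / (1 − (1+0.0045833)^−60) = £3,648.32.
Total outlay = 48 × £3,648.32 + £2,865.00 = £177,984.36.

£177,984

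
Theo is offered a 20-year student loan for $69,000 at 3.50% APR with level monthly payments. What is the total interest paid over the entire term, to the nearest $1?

Monthly rate = 3.5%/12 = 0.0029167; payment = 69,000 × 0.0029167 / (1 − (1+0.0029167)^−240) = $400.17.
Total paid = 240 × $400.17 = $96,040.80; interest = $96,040.80 − $69,000 = $27,040.80.

$27,041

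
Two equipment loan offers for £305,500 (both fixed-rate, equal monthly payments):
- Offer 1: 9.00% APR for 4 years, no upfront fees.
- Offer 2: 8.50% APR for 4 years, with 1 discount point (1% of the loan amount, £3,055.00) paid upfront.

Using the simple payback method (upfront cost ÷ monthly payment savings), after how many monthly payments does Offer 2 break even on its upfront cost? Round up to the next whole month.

43 months

Offer 1: at 9.00% the monthly rate is 0.0075000, so the payment is 305,500 × 0.0075000 / (1 − 1.0075000^−48) = £7,602.38.
Offer 2: at 8.50% the monthly rate is 0.0070833, so the payment is 305,500 × 0.0070833 / (1 − 1.0070833^−48) = £7,530.06.
Monthly savings = £7,602.38 − £7,530.06 = £72.32.
Break-even = £3,055.00 / £72.32 = 42.24 → 43 months.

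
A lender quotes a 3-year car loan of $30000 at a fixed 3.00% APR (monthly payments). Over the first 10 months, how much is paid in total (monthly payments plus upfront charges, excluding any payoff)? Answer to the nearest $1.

$8,724

At 3.00% the monthly rate is 0.0025000, so the payment is 30,000 × 0.0025000 / (1 − 1.0025000^−36) = $872.44.
Total outlay = 10 × $872.44 = $8,724.40.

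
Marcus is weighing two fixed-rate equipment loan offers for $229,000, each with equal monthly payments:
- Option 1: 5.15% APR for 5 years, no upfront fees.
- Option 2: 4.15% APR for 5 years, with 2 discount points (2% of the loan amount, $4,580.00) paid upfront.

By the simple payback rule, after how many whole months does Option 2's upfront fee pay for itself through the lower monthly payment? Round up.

44 months

Option 1: monthly rate = 5.15%/12 = 0.0042917; payment = 229,000 × 0.0042917 / (1 − (1+0.0042917)^−60) = $4,337.27.
Option 2: monthly rate = 4.15%/12 = 0.0034583; payment = 229,000 × 0.0034583 / (1 − (1+0.0034583)^−60) = $4,232.90.
Monthly savings = $4,337.27 − $4,232.90 = $104.37.
Break-even = $4,580.00 / $104.37 = 43.88 → 44 months.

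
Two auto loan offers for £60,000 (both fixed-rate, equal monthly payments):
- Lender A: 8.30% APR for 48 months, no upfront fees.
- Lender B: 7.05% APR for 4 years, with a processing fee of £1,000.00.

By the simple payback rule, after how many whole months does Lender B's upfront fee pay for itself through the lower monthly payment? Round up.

Lender A: monthly rate = 8.3%/12 = 0.0069167; payment = 60,000 × 0.0069167 / (1 − (1+0.0069167)^−48) = £1,473.24.
Lender B: monthly rate = 7.05%/12 = 0.0058750; payment = 60,000 × 0.0058750 / (1 − (1+0.0058750)^−48) = £1,438.17.
Monthly savings = £1,473.24 − £1,438.17 = £35.07.
Break-even = £1,000.00 / £35.07 = 28.51 → 29 months.

29 months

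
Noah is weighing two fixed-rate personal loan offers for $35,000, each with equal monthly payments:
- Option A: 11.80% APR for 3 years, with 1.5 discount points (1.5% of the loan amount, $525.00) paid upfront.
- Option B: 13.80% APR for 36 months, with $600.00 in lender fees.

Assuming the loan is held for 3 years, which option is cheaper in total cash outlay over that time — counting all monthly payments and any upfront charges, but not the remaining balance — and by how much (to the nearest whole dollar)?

Option A: monthly rate = 11.8%/12 = 0.0098333; payment = 35,000 × 0.0098333 / (1 − (1+0.0098333)^−36) = $1,159.16.
Option B: at 13.80% the monthly rate is 0.0115000, so the payment is 35,000 × 0.0115000 / (1 − 1.0115000^−36) = $1,192.82.
Over 36 months: Option A costs 36 × $1,159.16 + $525.00 = $42,254.76; Option B costs 36 × $1,192.82 + $600.00 = $43,541.52.
Option A is cheaper by $43,541.52 − $42,254.76 = $1,286.76.

Option A by $1,287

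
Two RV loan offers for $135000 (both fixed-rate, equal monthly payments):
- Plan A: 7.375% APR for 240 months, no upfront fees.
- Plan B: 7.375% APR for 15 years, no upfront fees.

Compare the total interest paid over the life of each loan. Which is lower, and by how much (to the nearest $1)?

Plan A: monthly rate = 7.375%/12 = 0.0061458; payment = 135,000 × 0.0061458 / (1 − (1+0.0061458)^−240) = $1,077.26.
Total interest on Plan A = 240 × $1,077.26 − $135,000 = $123,542.40.
Plan B: at 7.375% the monthly rate is 0.0061458, so the payment is 135,000 × 0.0061458 / (1 − 1.0061458^−180) = $1,241.90.
Total interest on Plan B = 180 × $1,241.90 − $135,000 = $88,542.00.
Plan B is lower by $35,000.40.

Plan B by $35,000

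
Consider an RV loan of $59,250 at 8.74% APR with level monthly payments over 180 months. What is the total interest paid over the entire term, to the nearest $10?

Monthly rate = 8.74%/12 = 0.0072833; payment = 59,250 × 0.0072833 / (1 − (1+0.0072833)^−180) = $591.82.
Total paid = 180 × $591.82 = $106,527.60; interest = $106,527.60 − $59,250 = $47,277.60.

$47,280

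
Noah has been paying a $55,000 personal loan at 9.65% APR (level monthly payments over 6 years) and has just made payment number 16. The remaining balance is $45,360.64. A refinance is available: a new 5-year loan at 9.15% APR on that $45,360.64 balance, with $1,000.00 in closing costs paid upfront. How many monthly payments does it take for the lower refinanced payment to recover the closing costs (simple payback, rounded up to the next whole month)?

Current payment = 55,000 × 9.65%/12 / (1 − (1+0.0080417)^−72) = $1,009.24.
Refinanced payment = 45,360.64 × 0.0076250 / (1 − (1+0.0076250)^−60) = $944.92.
Monthly savings = $1,009.24 − $944.92 = $64.32.
Break-even = $1,000.00 / $64.32 = 15.55 → 16 months.

16 months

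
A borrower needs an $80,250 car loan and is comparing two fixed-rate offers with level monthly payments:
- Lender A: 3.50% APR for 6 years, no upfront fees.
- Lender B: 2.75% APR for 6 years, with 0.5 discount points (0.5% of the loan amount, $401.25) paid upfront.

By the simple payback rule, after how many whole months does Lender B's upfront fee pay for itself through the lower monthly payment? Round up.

Lender A: at 3.50% the monthly rate is 0.0029167, so the payment is 80,250 × 0.0029167 / (1 − 1.0029167^−72) = $1,237.33.
Lender B: monthly rate = 2.75%/12 = 0.0022917; payment = 80,250 × 0.0022917 / (1 − (1+0.0022917)^−72) = $1,210.34.
Monthly savings = $1,237.33 − $1,210.34 = $26.99.
Break-even = $401.25 / $26.99 = 14.87 → 15 months.

15 months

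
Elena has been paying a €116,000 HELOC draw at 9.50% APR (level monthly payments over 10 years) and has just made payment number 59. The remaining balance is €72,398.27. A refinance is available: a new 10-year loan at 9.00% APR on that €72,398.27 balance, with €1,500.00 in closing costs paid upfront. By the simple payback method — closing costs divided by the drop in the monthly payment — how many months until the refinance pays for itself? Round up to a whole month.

Current payment = 116,000 × 9.5%/12 / (1 − (1+0.0079167)^−120) = €1,501.01.
Refinanced payment = 72,398.27 × 0.0075000 / (1 − (1+0.0075000)^−120) = €917.11.
Monthly savings = €1,501.01 − €917.11 = €583.90.
Break-even = €1,500.00 / €583.90 = 2.57 → 3 months.

3 months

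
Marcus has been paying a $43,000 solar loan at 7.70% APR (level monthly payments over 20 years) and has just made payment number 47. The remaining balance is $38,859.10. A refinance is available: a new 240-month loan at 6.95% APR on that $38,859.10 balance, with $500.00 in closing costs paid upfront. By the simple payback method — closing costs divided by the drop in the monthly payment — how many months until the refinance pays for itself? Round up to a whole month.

Current payment = 43,000 × 7.7%/12 / (1 − (1+0.0064167)^−240) = $351.68.
Refinanced payment = 38,859.10 × 0.0057917 / (1 − (1+0.0057917)^−240) = $300.11.
Monthly savings = $351.68 − $300.11 = $51.57.
Break-even = $500.00 / $51.57 = 9.70 → 10 months.

10 months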